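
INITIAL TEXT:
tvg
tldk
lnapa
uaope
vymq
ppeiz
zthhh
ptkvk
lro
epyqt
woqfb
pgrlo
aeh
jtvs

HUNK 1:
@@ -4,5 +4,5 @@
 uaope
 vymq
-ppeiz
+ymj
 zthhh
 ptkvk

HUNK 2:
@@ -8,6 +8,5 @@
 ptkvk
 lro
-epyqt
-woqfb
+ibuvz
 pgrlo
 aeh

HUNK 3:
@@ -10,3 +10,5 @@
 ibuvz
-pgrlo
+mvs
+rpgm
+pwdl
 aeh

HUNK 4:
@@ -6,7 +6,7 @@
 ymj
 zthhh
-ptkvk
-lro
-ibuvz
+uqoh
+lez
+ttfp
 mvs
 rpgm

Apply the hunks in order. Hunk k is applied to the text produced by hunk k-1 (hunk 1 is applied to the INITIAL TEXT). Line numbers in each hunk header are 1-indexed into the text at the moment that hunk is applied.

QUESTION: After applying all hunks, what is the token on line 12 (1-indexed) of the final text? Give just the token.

Answer: rpgm

Derivation:
Hunk 1: at line 4 remove [ppeiz] add [ymj] -> 14 lines: tvg tldk lnapa uaope vymq ymj zthhh ptkvk lro epyqt woqfb pgrlo aeh jtvs
Hunk 2: at line 8 remove [epyqt,woqfb] add [ibuvz] -> 13 lines: tvg tldk lnapa uaope vymq ymj zthhh ptkvk lro ibuvz pgrlo aeh jtvs
Hunk 3: at line 10 remove [pgrlo] add [mvs,rpgm,pwdl] -> 15 lines: tvg tldk lnapa uaope vymq ymj zthhh ptkvk lro ibuvz mvs rpgm pwdl aeh jtvs
Hunk 4: at line 6 remove [ptkvk,lro,ibuvz] add [uqoh,lez,ttfp] -> 15 lines: tvg tldk lnapa uaope vymq ymj zthhh uqoh lez ttfp mvs rpgm pwdl aeh jtvs
Final line 12: rpgm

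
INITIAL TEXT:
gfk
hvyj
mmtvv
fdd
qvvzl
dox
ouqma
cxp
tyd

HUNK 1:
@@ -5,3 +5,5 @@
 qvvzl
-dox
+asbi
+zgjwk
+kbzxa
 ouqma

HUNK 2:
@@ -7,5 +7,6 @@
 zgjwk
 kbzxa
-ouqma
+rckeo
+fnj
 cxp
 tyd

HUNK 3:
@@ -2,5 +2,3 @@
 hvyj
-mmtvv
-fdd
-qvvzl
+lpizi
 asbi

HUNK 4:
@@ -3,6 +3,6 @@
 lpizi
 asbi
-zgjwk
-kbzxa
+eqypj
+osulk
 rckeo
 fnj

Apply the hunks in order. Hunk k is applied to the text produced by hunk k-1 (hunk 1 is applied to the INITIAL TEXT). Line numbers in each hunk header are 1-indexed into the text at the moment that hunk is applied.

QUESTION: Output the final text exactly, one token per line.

Answer: gfk
hvyj
lpizi
asbi
eqypj
osulk
rckeo
fnj
cxp
tyd

Derivation:
Hunk 1: at line 5 remove [dox] add [asbi,zgjwk,kbzxa] -> 11 lines: gfk hvyj mmtvv fdd qvvzl asbi zgjwk kbzxa ouqma cxp tyd
Hunk 2: at line 7 remove [ouqma] add [rckeo,fnj] -> 12 lines: gfk hvyj mmtvv fdd qvvzl asbi zgjwk kbzxa rckeo fnj cxp tyd
Hunk 3: at line 2 remove [mmtvv,fdd,qvvzl] add [lpizi] -> 10 lines: gfk hvyj lpizi asbi zgjwk kbzxa rckeo fnj cxp tyd
Hunk 4: at line 3 remove [zgjwk,kbzxa] add [eqypj,osulk] -> 10 lines: gfk hvyj lpizi asbi eqypj osulk rckeo fnj cxp tyd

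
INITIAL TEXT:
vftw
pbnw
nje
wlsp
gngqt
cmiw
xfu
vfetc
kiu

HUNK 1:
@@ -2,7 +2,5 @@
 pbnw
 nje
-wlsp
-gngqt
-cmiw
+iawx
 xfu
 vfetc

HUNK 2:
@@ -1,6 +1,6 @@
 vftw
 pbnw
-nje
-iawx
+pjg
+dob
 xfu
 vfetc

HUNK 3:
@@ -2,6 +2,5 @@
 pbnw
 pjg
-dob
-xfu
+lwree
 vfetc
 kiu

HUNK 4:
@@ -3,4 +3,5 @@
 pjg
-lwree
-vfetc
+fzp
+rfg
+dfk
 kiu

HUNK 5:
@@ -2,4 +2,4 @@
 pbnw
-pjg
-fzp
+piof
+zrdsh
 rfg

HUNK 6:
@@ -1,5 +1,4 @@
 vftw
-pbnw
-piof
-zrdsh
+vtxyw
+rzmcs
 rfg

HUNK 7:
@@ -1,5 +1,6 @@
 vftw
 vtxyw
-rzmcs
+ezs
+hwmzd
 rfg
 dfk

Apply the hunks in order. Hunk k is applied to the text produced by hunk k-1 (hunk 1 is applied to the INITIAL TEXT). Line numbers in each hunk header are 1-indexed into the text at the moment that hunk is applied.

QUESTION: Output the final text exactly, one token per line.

Hunk 1: at line 2 remove [wlsp,gngqt,cmiw] add [iawx] -> 7 lines: vftw pbnw nje iawx xfu vfetc kiu
Hunk 2: at line 1 remove [nje,iawx] add [pjg,dob] -> 7 lines: vftw pbnw pjg dob xfu vfetc kiu
Hunk 3: at line 2 remove [dob,xfu] add [lwree] -> 6 lines: vftw pbnw pjg lwree vfetc kiu
Hunk 4: at line 3 remove [lwree,vfetc] add [fzp,rfg,dfk] -> 7 lines: vftw pbnw pjg fzp rfg dfk kiu
Hunk 5: at line 2 remove [pjg,fzp] add [piof,zrdsh] -> 7 lines: vftw pbnw piof zrdsh rfg dfk kiu
Hunk 6: at line 1 remove [pbnw,piof,zrdsh] add [vtxyw,rzmcs] -> 6 lines: vftw vtxyw rzmcs rfg dfk kiu
Hunk 7: at line 1 remove [rzmcs] add [ezs,hwmzd] -> 7 lines: vftw vtxyw ezs hwmzd rfg dfk kiu

Answer: vftw
vtxyw
ezs
hwmzd
rfg
dfk
kiu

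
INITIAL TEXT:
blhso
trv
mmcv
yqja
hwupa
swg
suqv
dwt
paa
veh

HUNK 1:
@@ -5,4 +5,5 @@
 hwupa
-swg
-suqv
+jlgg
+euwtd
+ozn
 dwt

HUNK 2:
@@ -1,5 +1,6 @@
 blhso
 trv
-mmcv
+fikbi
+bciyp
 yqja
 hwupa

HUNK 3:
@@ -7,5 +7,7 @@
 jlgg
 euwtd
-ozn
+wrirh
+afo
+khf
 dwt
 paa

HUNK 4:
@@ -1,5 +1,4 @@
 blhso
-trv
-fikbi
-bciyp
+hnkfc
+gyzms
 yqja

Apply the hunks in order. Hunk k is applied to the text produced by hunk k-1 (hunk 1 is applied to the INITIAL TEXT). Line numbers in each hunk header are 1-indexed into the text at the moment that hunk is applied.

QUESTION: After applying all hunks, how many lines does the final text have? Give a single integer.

Hunk 1: at line 5 remove [swg,suqv] add [jlgg,euwtd,ozn] -> 11 lines: blhso trv mmcv yqja hwupa jlgg euwtd ozn dwt paa veh
Hunk 2: at line 1 remove [mmcv] add [fikbi,bciyp] -> 12 lines: blhso trv fikbi bciyp yqja hwupa jlgg euwtd ozn dwt paa veh
Hunk 3: at line 7 remove [ozn] add [wrirh,afo,khf] -> 14 lines: blhso trv fikbi bciyp yqja hwupa jlgg euwtd wrirh afo khf dwt paa veh
Hunk 4: at line 1 remove [trv,fikbi,bciyp] add [hnkfc,gyzms] -> 13 lines: blhso hnkfc gyzms yqja hwupa jlgg euwtd wrirh afo khf dwt paa veh
Final line count: 13

Answer: 13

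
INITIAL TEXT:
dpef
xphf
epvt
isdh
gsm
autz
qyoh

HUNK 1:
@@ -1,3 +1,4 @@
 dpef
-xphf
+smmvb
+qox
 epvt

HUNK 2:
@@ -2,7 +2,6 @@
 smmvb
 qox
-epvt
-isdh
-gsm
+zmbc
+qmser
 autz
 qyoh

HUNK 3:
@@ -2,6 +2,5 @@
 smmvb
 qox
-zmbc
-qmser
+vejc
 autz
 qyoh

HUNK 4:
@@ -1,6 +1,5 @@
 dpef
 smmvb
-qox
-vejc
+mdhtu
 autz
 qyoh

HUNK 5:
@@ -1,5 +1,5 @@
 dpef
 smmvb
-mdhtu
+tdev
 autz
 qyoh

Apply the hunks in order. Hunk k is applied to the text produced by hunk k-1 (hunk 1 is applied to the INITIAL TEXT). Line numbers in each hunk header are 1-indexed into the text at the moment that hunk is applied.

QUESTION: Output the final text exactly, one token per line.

Hunk 1: at line 1 remove [xphf] add [smmvb,qox] -> 8 lines: dpef smmvb qox epvt isdh gsm autz qyoh
Hunk 2: at line 2 remove [epvt,isdh,gsm] add [zmbc,qmser] -> 7 lines: dpef smmvb qox zmbc qmser autz qyoh
Hunk 3: at line 2 remove [zmbc,qmser] add [vejc] -> 6 lines: dpef smmvb qox vejc autz qyoh
Hunk 4: at line 1 remove [qox,vejc] add [mdhtu] -> 5 lines: dpef smmvb mdhtu autz qyoh
Hunk 5: at line 1 remove [mdhtu] add [tdev] -> 5 lines: dpef smmvb tdev autz qyoh

Answer: dpef
smmvb
tdev
autz
qyoh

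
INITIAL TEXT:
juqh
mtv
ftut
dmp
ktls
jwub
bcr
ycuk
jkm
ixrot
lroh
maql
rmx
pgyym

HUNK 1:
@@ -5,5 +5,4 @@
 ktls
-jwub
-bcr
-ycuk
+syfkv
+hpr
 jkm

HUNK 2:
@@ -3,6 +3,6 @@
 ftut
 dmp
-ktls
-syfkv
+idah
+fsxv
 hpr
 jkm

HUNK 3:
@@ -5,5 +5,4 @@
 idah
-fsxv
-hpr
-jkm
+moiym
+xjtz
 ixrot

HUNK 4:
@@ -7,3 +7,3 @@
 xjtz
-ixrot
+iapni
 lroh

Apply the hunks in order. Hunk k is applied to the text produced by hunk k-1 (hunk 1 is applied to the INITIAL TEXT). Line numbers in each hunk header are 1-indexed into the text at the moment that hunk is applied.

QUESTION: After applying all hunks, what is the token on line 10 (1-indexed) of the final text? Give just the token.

Answer: maql

Derivation:
Hunk 1: at line 5 remove [jwub,bcr,ycuk] add [syfkv,hpr] -> 13 lines: juqh mtv ftut dmp ktls syfkv hpr jkm ixrot lroh maql rmx pgyym
Hunk 2: at line 3 remove [ktls,syfkv] add [idah,fsxv] -> 13 lines: juqh mtv ftut dmp idah fsxv hpr jkm ixrot lroh maql rmx pgyym
Hunk 3: at line 5 remove [fsxv,hpr,jkm] add [moiym,xjtz] -> 12 lines: juqh mtv ftut dmp idah moiym xjtz ixrot lroh maql rmx pgyym
Hunk 4: at line 7 remove [ixrot] add [iapni] -> 12 lines: juqh mtv ftut dmp idah moiym xjtz iapni lroh maql rmx pgyym
Final line 10: maql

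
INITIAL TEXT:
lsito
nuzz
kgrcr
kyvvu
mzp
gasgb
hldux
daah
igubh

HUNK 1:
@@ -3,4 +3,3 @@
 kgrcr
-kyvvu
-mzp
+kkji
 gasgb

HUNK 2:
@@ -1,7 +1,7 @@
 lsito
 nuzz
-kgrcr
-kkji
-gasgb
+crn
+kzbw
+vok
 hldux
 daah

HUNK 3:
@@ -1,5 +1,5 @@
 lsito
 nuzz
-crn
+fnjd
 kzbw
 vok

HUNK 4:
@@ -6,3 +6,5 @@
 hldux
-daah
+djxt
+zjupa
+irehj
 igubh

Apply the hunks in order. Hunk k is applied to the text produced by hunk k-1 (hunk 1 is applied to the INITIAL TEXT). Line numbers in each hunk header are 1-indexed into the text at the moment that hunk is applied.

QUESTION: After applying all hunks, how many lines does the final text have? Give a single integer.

Answer: 10

Derivation:
Hunk 1: at line 3 remove [kyvvu,mzp] add [kkji] -> 8 lines: lsito nuzz kgrcr kkji gasgb hldux daah igubh
Hunk 2: at line 1 remove [kgrcr,kkji,gasgb] add [crn,kzbw,vok] -> 8 lines: lsito nuzz crn kzbw vok hldux daah igubh
Hunk 3: at line 1 remove [crn] add [fnjd] -> 8 lines: lsito nuzz fnjd kzbw vok hldux daah igubh
Hunk 4: at line 6 remove [daah] add [djxt,zjupa,irehj] -> 10 lines: lsito nuzz fnjd kzbw vok hldux djxt zjupa irehj igubh
Final line count: 10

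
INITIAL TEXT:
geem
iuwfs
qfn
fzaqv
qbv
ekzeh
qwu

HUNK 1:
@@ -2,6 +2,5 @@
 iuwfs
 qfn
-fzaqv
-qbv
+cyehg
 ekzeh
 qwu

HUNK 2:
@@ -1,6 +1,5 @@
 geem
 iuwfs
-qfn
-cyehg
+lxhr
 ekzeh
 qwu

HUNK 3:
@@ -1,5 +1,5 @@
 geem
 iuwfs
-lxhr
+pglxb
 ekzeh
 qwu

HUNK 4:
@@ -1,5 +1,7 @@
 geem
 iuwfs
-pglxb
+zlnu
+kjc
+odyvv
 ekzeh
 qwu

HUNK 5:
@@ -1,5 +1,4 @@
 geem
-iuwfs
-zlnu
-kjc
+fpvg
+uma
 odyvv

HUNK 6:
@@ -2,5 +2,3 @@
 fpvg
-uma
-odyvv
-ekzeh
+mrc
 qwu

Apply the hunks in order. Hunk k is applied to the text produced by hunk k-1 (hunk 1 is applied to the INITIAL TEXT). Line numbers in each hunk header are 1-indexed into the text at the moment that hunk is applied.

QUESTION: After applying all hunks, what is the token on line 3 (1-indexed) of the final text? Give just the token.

Hunk 1: at line 2 remove [fzaqv,qbv] add [cyehg] -> 6 lines: geem iuwfs qfn cyehg ekzeh qwu
Hunk 2: at line 1 remove [qfn,cyehg] add [lxhr] -> 5 lines: geem iuwfs lxhr ekzeh qwu
Hunk 3: at line 1 remove [lxhr] add [pglxb] -> 5 lines: geem iuwfs pglxb ekzeh qwu
Hunk 4: at line 1 remove [pglxb] add [zlnu,kjc,odyvv] -> 7 lines: geem iuwfs zlnu kjc odyvv ekzeh qwu
Hunk 5: at line 1 remove [iuwfs,zlnu,kjc] add [fpvg,uma] -> 6 lines: geem fpvg uma odyvv ekzeh qwu
Hunk 6: at line 2 remove [uma,odyvv,ekzeh] add [mrc] -> 4 lines: geem fpvg mrc qwu
Final line 3: mrc

Answer: mrc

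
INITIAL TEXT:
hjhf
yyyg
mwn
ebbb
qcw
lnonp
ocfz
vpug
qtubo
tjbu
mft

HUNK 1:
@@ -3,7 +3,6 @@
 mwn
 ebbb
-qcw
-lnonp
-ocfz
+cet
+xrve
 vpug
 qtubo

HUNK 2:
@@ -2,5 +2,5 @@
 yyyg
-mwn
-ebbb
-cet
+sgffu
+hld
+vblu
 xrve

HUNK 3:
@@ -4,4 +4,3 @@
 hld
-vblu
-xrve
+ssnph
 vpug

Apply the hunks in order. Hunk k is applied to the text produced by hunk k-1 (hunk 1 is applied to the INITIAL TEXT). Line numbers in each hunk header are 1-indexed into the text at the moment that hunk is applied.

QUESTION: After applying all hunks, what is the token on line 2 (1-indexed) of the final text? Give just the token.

Hunk 1: at line 3 remove [qcw,lnonp,ocfz] add [cet,xrve] -> 10 lines: hjhf yyyg mwn ebbb cet xrve vpug qtubo tjbu mft
Hunk 2: at line 2 remove [mwn,ebbb,cet] add [sgffu,hld,vblu] -> 10 lines: hjhf yyyg sgffu hld vblu xrve vpug qtubo tjbu mft
Hunk 3: at line 4 remove [vblu,xrve] add [ssnph] -> 9 lines: hjhf yyyg sgffu hld ssnph vpug qtubo tjbu mft
Final line 2: yyyg

Answer: yyyg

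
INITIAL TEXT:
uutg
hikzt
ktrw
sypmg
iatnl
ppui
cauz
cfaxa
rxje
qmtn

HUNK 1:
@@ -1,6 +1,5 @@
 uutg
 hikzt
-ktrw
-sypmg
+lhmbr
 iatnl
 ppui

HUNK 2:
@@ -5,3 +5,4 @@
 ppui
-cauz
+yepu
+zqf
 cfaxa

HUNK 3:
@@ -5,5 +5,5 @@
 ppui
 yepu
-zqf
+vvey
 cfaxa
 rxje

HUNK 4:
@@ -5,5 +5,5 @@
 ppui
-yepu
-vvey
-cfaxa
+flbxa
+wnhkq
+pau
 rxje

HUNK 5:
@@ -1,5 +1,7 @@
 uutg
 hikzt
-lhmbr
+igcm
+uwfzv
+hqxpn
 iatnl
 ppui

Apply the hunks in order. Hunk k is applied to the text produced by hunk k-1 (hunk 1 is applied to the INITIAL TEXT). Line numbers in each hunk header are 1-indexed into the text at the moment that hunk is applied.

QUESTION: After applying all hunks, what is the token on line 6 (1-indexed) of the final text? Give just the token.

Answer: iatnl

Derivation:
Hunk 1: at line 1 remove [ktrw,sypmg] add [lhmbr] -> 9 lines: uutg hikzt lhmbr iatnl ppui cauz cfaxa rxje qmtn
Hunk 2: at line 5 remove [cauz] add [yepu,zqf] -> 10 lines: uutg hikzt lhmbr iatnl ppui yepu zqf cfaxa rxje qmtn
Hunk 3: at line 5 remove [zqf] add [vvey] -> 10 lines: uutg hikzt lhmbr iatnl ppui yepu vvey cfaxa rxje qmtn
Hunk 4: at line 5 remove [yepu,vvey,cfaxa] add [flbxa,wnhkq,pau] -> 10 lines: uutg hikzt lhmbr iatnl ppui flbxa wnhkq pau rxje qmtn
Hunk 5: at line 1 remove [lhmbr] add [igcm,uwfzv,hqxpn] -> 12 lines: uutg hikzt igcm uwfzv hqxpn iatnl ppui flbxa wnhkq pau rxje qmtn
Final line 6: iatnl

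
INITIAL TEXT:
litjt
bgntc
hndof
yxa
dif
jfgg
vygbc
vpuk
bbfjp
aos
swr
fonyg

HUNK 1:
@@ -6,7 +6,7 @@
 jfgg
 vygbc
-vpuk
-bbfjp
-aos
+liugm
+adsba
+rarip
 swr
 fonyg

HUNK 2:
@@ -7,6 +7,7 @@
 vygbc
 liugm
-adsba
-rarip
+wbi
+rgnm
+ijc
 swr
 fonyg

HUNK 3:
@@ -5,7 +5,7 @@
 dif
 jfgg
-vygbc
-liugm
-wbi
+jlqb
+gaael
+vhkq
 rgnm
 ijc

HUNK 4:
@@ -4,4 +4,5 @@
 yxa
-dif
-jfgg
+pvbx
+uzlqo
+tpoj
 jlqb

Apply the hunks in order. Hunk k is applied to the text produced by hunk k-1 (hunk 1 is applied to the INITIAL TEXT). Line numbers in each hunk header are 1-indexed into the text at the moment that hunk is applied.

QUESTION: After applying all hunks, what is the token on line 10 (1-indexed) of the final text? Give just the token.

Answer: vhkq

Derivation:
Hunk 1: at line 6 remove [vpuk,bbfjp,aos] add [liugm,adsba,rarip] -> 12 lines: litjt bgntc hndof yxa dif jfgg vygbc liugm adsba rarip swr fonyg
Hunk 2: at line 7 remove [adsba,rarip] add [wbi,rgnm,ijc] -> 13 lines: litjt bgntc hndof yxa dif jfgg vygbc liugm wbi rgnm ijc swr fonyg
Hunk 3: at line 5 remove [vygbc,liugm,wbi] add [jlqb,gaael,vhkq] -> 13 lines: litjt bgntc hndof yxa dif jfgg jlqb gaael vhkq rgnm ijc swr fonyg
Hunk 4: at line 4 remove [dif,jfgg] add [pvbx,uzlqo,tpoj] -> 14 lines: litjt bgntc hndof yxa pvbx uzlqo tpoj jlqb gaael vhkq rgnm ijc swr fonyg
Final line 10: vhkq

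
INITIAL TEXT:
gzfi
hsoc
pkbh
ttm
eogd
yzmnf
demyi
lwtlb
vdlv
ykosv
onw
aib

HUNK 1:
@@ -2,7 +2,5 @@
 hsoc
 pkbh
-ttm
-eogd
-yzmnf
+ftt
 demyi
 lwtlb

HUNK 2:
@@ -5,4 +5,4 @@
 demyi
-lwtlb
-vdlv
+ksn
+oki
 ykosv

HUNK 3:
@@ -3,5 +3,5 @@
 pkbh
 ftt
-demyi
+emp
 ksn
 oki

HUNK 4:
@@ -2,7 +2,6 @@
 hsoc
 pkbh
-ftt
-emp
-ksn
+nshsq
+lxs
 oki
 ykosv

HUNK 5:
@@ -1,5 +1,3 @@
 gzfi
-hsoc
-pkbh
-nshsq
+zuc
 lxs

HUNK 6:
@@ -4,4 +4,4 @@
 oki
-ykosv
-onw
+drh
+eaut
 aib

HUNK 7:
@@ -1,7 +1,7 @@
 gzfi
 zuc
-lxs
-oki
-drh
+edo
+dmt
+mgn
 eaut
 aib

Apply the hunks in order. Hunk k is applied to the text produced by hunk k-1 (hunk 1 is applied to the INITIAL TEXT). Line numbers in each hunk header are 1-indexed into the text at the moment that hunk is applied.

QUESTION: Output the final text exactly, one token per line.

Hunk 1: at line 2 remove [ttm,eogd,yzmnf] add [ftt] -> 10 lines: gzfi hsoc pkbh ftt demyi lwtlb vdlv ykosv onw aib
Hunk 2: at line 5 remove [lwtlb,vdlv] add [ksn,oki] -> 10 lines: gzfi hsoc pkbh ftt demyi ksn oki ykosv onw aib
Hunk 3: at line 3 remove [demyi] add [emp] -> 10 lines: gzfi hsoc pkbh ftt emp ksn oki ykosv onw aib
Hunk 4: at line 2 remove [ftt,emp,ksn] add [nshsq,lxs] -> 9 lines: gzfi hsoc pkbh nshsq lxs oki ykosv onw aib
Hunk 5: at line 1 remove [hsoc,pkbh,nshsq] add [zuc] -> 7 lines: gzfi zuc lxs oki ykosv onw aib
Hunk 6: at line 4 remove [ykosv,onw] add [drh,eaut] -> 7 lines: gzfi zuc lxs oki drh eaut aib
Hunk 7: at line 1 remove [lxs,oki,drh] add [edo,dmt,mgn] -> 7 lines: gzfi zuc edo dmt mgn eaut aib

Answer: gzfi
zuc
edo
dmt
mgn
eaut
aib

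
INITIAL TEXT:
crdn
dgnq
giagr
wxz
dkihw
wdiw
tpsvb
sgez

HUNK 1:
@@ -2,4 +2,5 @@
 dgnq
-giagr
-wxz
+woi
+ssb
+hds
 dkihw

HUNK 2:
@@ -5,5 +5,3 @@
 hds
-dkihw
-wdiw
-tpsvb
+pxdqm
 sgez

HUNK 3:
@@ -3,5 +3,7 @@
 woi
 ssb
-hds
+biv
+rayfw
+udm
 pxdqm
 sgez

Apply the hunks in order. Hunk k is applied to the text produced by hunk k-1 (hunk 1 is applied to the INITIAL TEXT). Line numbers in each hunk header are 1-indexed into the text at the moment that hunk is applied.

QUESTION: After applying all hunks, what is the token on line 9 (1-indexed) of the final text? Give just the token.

Hunk 1: at line 2 remove [giagr,wxz] add [woi,ssb,hds] -> 9 lines: crdn dgnq woi ssb hds dkihw wdiw tpsvb sgez
Hunk 2: at line 5 remove [dkihw,wdiw,tpsvb] add [pxdqm] -> 7 lines: crdn dgnq woi ssb hds pxdqm sgez
Hunk 3: at line 3 remove [hds] add [biv,rayfw,udm] -> 9 lines: crdn dgnq woi ssb biv rayfw udm pxdqm sgez
Final line 9: sgez

Answer: sgez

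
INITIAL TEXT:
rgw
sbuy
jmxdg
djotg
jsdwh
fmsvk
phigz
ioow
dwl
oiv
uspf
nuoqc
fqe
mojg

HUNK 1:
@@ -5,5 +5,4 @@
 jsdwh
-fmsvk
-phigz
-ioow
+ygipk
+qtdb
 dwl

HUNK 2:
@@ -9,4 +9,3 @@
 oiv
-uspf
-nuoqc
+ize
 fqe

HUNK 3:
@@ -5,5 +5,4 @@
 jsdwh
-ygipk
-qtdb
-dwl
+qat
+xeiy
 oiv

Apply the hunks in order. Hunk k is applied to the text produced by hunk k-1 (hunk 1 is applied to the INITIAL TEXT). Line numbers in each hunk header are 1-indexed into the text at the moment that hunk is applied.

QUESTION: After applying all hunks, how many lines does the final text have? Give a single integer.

Hunk 1: at line 5 remove [fmsvk,phigz,ioow] add [ygipk,qtdb] -> 13 lines: rgw sbuy jmxdg djotg jsdwh ygipk qtdb dwl oiv uspf nuoqc fqe mojg
Hunk 2: at line 9 remove [uspf,nuoqc] add [ize] -> 12 lines: rgw sbuy jmxdg djotg jsdwh ygipk qtdb dwl oiv ize fqe mojg
Hunk 3: at line 5 remove [ygipk,qtdb,dwl] add [qat,xeiy] -> 11 lines: rgw sbuy jmxdg djotg jsdwh qat xeiy oiv ize fqe mojg
Final line count: 11

Answer: 11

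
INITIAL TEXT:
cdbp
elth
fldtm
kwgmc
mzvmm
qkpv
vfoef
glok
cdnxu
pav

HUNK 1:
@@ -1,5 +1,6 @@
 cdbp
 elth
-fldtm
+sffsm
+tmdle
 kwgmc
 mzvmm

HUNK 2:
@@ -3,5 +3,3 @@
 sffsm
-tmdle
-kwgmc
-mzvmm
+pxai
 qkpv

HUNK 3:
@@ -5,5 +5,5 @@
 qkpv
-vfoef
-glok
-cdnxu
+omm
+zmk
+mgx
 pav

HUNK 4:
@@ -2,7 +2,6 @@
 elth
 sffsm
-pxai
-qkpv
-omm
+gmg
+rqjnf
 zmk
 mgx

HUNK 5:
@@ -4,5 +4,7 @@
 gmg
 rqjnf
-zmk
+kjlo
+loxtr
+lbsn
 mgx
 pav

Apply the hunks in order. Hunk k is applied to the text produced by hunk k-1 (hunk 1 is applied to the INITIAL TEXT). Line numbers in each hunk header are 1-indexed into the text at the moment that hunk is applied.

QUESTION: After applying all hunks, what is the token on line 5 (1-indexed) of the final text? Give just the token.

Answer: rqjnf

Derivation:
Hunk 1: at line 1 remove [fldtm] add [sffsm,tmdle] -> 11 lines: cdbp elth sffsm tmdle kwgmc mzvmm qkpv vfoef glok cdnxu pav
Hunk 2: at line 3 remove [tmdle,kwgmc,mzvmm] add [pxai] -> 9 lines: cdbp elth sffsm pxai qkpv vfoef glok cdnxu pav
Hunk 3: at line 5 remove [vfoef,glok,cdnxu] add [omm,zmk,mgx] -> 9 lines: cdbp elth sffsm pxai qkpv omm zmk mgx pav
Hunk 4: at line 2 remove [pxai,qkpv,omm] add [gmg,rqjnf] -> 8 lines: cdbp elth sffsm gmg rqjnf zmk mgx pav
Hunk 5: at line 4 remove [zmk] add [kjlo,loxtr,lbsn] -> 10 lines: cdbp elth sffsm gmg rqjnf kjlo loxtr lbsn mgx pav
Final line 5: rqjnf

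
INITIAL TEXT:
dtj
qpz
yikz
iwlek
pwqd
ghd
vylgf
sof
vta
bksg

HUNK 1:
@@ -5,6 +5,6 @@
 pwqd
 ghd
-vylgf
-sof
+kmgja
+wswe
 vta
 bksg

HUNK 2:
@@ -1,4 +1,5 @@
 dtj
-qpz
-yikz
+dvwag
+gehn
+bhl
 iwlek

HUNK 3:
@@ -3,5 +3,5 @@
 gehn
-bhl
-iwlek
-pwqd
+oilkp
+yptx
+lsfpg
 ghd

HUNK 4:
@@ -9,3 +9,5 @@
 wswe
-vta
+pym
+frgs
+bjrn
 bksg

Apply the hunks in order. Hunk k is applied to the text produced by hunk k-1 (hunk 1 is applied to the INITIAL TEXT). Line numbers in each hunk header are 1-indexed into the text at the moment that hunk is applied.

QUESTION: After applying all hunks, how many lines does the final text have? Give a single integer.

Hunk 1: at line 5 remove [vylgf,sof] add [kmgja,wswe] -> 10 lines: dtj qpz yikz iwlek pwqd ghd kmgja wswe vta bksg
Hunk 2: at line 1 remove [qpz,yikz] add [dvwag,gehn,bhl] -> 11 lines: dtj dvwag gehn bhl iwlek pwqd ghd kmgja wswe vta bksg
Hunk 3: at line 3 remove [bhl,iwlek,pwqd] add [oilkp,yptx,lsfpg] -> 11 lines: dtj dvwag gehn oilkp yptx lsfpg ghd kmgja wswe vta bksg
Hunk 4: at line 9 remove [vta] add [pym,frgs,bjrn] -> 13 lines: dtj dvwag gehn oilkp yptx lsfpg ghd kmgja wswe pym frgs bjrn bksg
Final line count: 13

Answer: 13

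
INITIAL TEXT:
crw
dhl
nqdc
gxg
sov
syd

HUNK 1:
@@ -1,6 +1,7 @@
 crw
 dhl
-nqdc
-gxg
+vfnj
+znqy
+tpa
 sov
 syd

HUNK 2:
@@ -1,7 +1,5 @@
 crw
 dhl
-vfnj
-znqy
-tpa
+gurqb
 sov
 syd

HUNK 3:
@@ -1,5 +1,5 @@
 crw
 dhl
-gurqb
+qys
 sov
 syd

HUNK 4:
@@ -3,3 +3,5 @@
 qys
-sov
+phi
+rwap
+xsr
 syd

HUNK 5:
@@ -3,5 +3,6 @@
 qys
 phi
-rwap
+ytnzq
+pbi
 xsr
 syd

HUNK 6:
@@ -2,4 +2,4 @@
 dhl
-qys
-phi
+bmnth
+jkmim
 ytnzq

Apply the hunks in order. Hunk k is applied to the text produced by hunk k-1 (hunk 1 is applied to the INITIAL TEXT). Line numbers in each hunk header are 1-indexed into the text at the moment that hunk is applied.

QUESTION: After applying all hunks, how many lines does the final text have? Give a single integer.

Answer: 8

Derivation:
Hunk 1: at line 1 remove [nqdc,gxg] add [vfnj,znqy,tpa] -> 7 lines: crw dhl vfnj znqy tpa sov syd
Hunk 2: at line 1 remove [vfnj,znqy,tpa] add [gurqb] -> 5 lines: crw dhl gurqb sov syd
Hunk 3: at line 1 remove [gurqb] add [qys] -> 5 lines: crw dhl qys sov syd
Hunk 4: at line 3 remove [sov] add [phi,rwap,xsr] -> 7 lines: crw dhl qys phi rwap xsr syd
Hunk 5: at line 3 remove [rwap] add [ytnzq,pbi] -> 8 lines: crw dhl qys phi ytnzq pbi xsr syd
Hunk 6: at line 2 remove [qys,phi] add [bmnth,jkmim] -> 8 lines: crw dhl bmnth jkmim ytnzq pbi xsr syd
Final line count: 8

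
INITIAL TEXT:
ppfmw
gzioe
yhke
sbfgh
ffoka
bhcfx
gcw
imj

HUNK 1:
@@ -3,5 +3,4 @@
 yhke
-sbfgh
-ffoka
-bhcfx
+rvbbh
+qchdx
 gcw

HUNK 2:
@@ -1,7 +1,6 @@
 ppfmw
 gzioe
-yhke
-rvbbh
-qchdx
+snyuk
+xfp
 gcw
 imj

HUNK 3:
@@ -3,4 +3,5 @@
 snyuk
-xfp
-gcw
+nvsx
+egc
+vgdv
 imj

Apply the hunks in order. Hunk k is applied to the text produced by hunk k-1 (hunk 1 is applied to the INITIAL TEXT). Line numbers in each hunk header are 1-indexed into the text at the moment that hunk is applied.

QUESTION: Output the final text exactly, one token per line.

Answer: ppfmw
gzioe
snyuk
nvsx
egc
vgdv
imj

Derivation:
Hunk 1: at line 3 remove [sbfgh,ffoka,bhcfx] add [rvbbh,qchdx] -> 7 lines: ppfmw gzioe yhke rvbbh qchdx gcw imj
Hunk 2: at line 1 remove [yhke,rvbbh,qchdx] add [snyuk,xfp] -> 6 lines: ppfmw gzioe snyuk xfp gcw imj
Hunk 3: at line 3 remove [xfp,gcw] add [nvsx,egc,vgdv] -> 7 lines: ppfmw gzioe snyuk nvsx egc vgdv imj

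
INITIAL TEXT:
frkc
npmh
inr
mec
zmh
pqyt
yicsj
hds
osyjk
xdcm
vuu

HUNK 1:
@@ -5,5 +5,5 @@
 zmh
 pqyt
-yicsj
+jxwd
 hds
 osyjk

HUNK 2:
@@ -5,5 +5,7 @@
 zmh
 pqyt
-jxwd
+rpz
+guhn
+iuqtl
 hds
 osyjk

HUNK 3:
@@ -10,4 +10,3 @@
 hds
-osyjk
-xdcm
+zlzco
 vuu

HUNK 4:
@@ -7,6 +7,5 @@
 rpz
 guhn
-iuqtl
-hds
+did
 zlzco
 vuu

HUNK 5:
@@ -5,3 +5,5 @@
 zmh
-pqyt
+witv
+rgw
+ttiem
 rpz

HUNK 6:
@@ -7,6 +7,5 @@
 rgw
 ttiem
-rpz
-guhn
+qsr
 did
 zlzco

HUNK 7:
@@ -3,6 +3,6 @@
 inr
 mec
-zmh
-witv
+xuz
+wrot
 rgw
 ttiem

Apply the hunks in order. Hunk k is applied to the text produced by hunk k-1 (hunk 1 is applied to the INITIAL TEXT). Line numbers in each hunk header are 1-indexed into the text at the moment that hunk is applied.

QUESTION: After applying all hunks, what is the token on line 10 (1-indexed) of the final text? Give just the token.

Answer: did

Derivation:
Hunk 1: at line 5 remove [yicsj] add [jxwd] -> 11 lines: frkc npmh inr mec zmh pqyt jxwd hds osyjk xdcm vuu
Hunk 2: at line 5 remove [jxwd] add [rpz,guhn,iuqtl] -> 13 lines: frkc npmh inr mec zmh pqyt rpz guhn iuqtl hds osyjk xdcm vuu
Hunk 3: at line 10 remove [osyjk,xdcm] add [zlzco] -> 12 lines: frkc npmh inr mec zmh pqyt rpz guhn iuqtl hds zlzco vuu
Hunk 4: at line 7 remove [iuqtl,hds] add [did] -> 11 lines: frkc npmh inr mec zmh pqyt rpz guhn did zlzco vuu
Hunk 5: at line 5 remove [pqyt] add [witv,rgw,ttiem] -> 13 lines: frkc npmh inr mec zmh witv rgw ttiem rpz guhn did zlzco vuu
Hunk 6: at line 7 remove [rpz,guhn] add [qsr] -> 12 lines: frkc npmh inr mec zmh witv rgw ttiem qsr did zlzco vuu
Hunk 7: at line 3 remove [zmh,witv] add [xuz,wrot] -> 12 lines: frkc npmh inr mec xuz wrot rgw ttiem qsr did zlzco vuu
Final line 10: did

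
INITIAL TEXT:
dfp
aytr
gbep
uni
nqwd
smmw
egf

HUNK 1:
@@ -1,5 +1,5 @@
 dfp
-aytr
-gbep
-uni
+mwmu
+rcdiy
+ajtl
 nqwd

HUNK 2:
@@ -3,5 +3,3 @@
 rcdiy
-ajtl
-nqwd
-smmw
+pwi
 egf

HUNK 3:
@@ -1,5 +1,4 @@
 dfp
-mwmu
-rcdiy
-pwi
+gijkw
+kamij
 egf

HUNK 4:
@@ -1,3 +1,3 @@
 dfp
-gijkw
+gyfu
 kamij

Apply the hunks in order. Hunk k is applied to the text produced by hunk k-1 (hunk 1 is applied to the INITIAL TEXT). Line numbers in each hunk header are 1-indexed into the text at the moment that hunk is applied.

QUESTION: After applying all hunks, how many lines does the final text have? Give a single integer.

Hunk 1: at line 1 remove [aytr,gbep,uni] add [mwmu,rcdiy,ajtl] -> 7 lines: dfp mwmu rcdiy ajtl nqwd smmw egf
Hunk 2: at line 3 remove [ajtl,nqwd,smmw] add [pwi] -> 5 lines: dfp mwmu rcdiy pwi egf
Hunk 3: at line 1 remove [mwmu,rcdiy,pwi] add [gijkw,kamij] -> 4 lines: dfp gijkw kamij egf
Hunk 4: at line 1 remove [gijkw] add [gyfu] -> 4 lines: dfp gyfu kamij egf
Final line count: 4

Answer: 4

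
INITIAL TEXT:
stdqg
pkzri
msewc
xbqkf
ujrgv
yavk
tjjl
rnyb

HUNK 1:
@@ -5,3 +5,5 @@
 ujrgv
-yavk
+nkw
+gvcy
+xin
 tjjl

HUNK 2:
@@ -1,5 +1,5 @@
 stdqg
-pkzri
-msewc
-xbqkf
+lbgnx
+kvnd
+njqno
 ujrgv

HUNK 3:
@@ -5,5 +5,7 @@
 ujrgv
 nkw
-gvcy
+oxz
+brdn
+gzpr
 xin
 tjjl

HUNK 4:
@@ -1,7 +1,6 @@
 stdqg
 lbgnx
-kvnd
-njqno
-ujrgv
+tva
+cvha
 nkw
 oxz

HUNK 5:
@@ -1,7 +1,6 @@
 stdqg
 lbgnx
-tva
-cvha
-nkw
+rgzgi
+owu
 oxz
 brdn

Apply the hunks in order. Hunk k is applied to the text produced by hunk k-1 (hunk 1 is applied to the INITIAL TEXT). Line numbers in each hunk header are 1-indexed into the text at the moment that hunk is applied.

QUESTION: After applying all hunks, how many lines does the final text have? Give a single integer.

Answer: 10

Derivation:
Hunk 1: at line 5 remove [yavk] add [nkw,gvcy,xin] -> 10 lines: stdqg pkzri msewc xbqkf ujrgv nkw gvcy xin tjjl rnyb
Hunk 2: at line 1 remove [pkzri,msewc,xbqkf] add [lbgnx,kvnd,njqno] -> 10 lines: stdqg lbgnx kvnd njqno ujrgv nkw gvcy xin tjjl rnyb
Hunk 3: at line 5 remove [gvcy] add [oxz,brdn,gzpr] -> 12 lines: stdqg lbgnx kvnd njqno ujrgv nkw oxz brdn gzpr xin tjjl rnyb
Hunk 4: at line 1 remove [kvnd,njqno,ujrgv] add [tva,cvha] -> 11 lines: stdqg lbgnx tva cvha nkw oxz brdn gzpr xin tjjl rnyb
Hunk 5: at line 1 remove [tva,cvha,nkw] add [rgzgi,owu] -> 10 lines: stdqg lbgnx rgzgi owu oxz brdn gzpr xin tjjl rnyb
Final line count: 10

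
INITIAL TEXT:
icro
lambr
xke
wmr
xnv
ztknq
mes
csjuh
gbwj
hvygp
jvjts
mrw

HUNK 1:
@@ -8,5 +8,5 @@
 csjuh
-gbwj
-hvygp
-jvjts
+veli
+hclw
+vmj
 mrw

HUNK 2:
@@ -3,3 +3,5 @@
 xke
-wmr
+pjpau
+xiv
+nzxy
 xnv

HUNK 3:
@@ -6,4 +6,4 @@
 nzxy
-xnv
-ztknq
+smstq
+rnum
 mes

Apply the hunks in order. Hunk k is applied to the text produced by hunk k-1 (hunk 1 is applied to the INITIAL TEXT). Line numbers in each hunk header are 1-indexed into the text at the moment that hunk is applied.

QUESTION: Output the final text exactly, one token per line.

Hunk 1: at line 8 remove [gbwj,hvygp,jvjts] add [veli,hclw,vmj] -> 12 lines: icro lambr xke wmr xnv ztknq mes csjuh veli hclw vmj mrw
Hunk 2: at line 3 remove [wmr] add [pjpau,xiv,nzxy] -> 14 lines: icro lambr xke pjpau xiv nzxy xnv ztknq mes csjuh veli hclw vmj mrw
Hunk 3: at line 6 remove [xnv,ztknq] add [smstq,rnum] -> 14 lines: icro lambr xke pjpau xiv nzxy smstq rnum mes csjuh veli hclw vmj mrw

Answer: icro
lambr
xke
pjpau
xiv
nzxy
smstq
rnum
mes
csjuh
veli
hclw
vmj
mrw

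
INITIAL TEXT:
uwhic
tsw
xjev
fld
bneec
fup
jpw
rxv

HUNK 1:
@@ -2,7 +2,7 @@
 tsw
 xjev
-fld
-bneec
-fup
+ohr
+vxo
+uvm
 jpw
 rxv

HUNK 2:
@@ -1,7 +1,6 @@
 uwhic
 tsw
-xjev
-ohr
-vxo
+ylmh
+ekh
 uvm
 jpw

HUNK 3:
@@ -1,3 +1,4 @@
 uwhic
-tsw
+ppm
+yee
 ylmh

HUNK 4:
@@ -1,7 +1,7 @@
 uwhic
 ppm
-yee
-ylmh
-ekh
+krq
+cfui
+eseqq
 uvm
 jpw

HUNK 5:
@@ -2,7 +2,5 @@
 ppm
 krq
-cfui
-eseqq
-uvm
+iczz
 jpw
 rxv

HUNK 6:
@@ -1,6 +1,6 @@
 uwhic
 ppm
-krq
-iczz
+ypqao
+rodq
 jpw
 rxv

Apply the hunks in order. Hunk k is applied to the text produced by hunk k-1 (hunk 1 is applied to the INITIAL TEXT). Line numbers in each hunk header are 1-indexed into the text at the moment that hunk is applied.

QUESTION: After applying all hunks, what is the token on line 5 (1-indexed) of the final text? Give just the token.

Answer: jpw

Derivation:
Hunk 1: at line 2 remove [fld,bneec,fup] add [ohr,vxo,uvm] -> 8 lines: uwhic tsw xjev ohr vxo uvm jpw rxv
Hunk 2: at line 1 remove [xjev,ohr,vxo] add [ylmh,ekh] -> 7 lines: uwhic tsw ylmh ekh uvm jpw rxv
Hunk 3: at line 1 remove [tsw] add [ppm,yee] -> 8 lines: uwhic ppm yee ylmh ekh uvm jpw rxv
Hunk 4: at line 1 remove [yee,ylmh,ekh] add [krq,cfui,eseqq] -> 8 lines: uwhic ppm krq cfui eseqq uvm jpw rxv
Hunk 5: at line 2 remove [cfui,eseqq,uvm] add [iczz] -> 6 lines: uwhic ppm krq iczz jpw rxv
Hunk 6: at line 1 remove [krq,iczz] add [ypqao,rodq] -> 6 lines: uwhic ppm ypqao rodq jpw rxv
Final line 5: jpw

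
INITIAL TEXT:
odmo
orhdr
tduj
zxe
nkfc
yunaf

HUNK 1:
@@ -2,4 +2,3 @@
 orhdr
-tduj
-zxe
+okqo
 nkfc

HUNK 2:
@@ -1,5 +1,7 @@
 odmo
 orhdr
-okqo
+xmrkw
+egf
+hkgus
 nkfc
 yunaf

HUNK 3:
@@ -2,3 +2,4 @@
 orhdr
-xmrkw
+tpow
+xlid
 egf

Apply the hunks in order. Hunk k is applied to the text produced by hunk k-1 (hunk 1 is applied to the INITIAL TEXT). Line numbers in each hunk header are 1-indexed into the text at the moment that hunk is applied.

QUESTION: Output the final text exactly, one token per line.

Answer: odmo
orhdr
tpow
xlid
egf
hkgus
nkfc
yunaf

Derivation:
Hunk 1: at line 2 remove [tduj,zxe] add [okqo] -> 5 lines: odmo orhdr okqo nkfc yunaf
Hunk 2: at line 1 remove [okqo] add [xmrkw,egf,hkgus] -> 7 lines: odmo orhdr xmrkw egf hkgus nkfc yunaf
Hunk 3: at line 2 remove [xmrkw] add [tpow,xlid] -> 8 lines: odmo orhdr tpow xlid egf hkgus nkfc yunaf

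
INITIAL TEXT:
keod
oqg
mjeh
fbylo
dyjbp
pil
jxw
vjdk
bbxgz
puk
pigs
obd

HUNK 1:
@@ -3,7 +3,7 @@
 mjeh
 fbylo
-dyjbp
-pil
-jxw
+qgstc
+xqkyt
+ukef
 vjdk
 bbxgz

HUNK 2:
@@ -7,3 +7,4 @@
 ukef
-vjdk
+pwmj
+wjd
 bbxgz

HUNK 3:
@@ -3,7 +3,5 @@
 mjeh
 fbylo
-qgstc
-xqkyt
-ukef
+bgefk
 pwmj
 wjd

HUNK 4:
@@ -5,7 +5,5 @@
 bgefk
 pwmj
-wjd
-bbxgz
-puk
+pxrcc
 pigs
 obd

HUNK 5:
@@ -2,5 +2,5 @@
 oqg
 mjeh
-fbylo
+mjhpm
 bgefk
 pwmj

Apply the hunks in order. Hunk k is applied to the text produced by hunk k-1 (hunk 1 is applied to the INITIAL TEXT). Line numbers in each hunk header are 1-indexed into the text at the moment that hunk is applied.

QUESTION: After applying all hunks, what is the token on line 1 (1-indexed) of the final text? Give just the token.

Answer: keod

Derivation:
Hunk 1: at line 3 remove [dyjbp,pil,jxw] add [qgstc,xqkyt,ukef] -> 12 lines: keod oqg mjeh fbylo qgstc xqkyt ukef vjdk bbxgz puk pigs obd
Hunk 2: at line 7 remove [vjdk] add [pwmj,wjd] -> 13 lines: keod oqg mjeh fbylo qgstc xqkyt ukef pwmj wjd bbxgz puk pigs obd
Hunk 3: at line 3 remove [qgstc,xqkyt,ukef] add [bgefk] -> 11 lines: keod oqg mjeh fbylo bgefk pwmj wjd bbxgz puk pigs obd
Hunk 4: at line 5 remove [wjd,bbxgz,puk] add [pxrcc] -> 9 lines: keod oqg mjeh fbylo bgefk pwmj pxrcc pigs obd
Hunk 5: at line 2 remove [fbylo] add [mjhpm] -> 9 lines: keod oqg mjeh mjhpm bgefk pwmj pxrcc pigs obd
Final line 1: keod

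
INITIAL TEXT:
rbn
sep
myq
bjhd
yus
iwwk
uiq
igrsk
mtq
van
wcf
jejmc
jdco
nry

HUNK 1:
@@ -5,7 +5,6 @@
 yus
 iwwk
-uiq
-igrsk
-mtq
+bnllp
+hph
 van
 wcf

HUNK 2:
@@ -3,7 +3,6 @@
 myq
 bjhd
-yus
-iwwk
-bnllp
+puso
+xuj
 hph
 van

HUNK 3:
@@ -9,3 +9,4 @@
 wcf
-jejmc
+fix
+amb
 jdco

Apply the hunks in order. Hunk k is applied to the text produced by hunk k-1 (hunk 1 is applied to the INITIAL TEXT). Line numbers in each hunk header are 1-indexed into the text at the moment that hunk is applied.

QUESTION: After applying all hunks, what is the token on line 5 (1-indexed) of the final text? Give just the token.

Answer: puso

Derivation:
Hunk 1: at line 5 remove [uiq,igrsk,mtq] add [bnllp,hph] -> 13 lines: rbn sep myq bjhd yus iwwk bnllp hph van wcf jejmc jdco nry
Hunk 2: at line 3 remove [yus,iwwk,bnllp] add [puso,xuj] -> 12 lines: rbn sep myq bjhd puso xuj hph van wcf jejmc jdco nry
Hunk 3: at line 9 remove [jejmc] add [fix,amb] -> 13 lines: rbn sep myq bjhd puso xuj hph van wcf fix amb jdco nry
Final line 5: puso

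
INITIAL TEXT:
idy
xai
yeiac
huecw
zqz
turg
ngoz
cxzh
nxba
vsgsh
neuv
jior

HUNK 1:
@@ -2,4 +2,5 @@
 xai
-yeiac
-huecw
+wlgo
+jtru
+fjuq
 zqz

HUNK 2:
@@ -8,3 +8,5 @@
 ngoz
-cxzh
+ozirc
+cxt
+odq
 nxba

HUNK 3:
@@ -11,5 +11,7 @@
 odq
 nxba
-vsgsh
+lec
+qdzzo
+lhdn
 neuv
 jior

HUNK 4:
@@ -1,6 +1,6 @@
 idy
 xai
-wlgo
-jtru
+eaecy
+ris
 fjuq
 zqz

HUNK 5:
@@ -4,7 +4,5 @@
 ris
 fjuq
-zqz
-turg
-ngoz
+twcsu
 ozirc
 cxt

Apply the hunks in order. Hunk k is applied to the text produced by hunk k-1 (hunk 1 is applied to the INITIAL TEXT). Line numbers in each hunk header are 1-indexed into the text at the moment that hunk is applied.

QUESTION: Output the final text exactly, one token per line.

Hunk 1: at line 2 remove [yeiac,huecw] add [wlgo,jtru,fjuq] -> 13 lines: idy xai wlgo jtru fjuq zqz turg ngoz cxzh nxba vsgsh neuv jior
Hunk 2: at line 8 remove [cxzh] add [ozirc,cxt,odq] -> 15 lines: idy xai wlgo jtru fjuq zqz turg ngoz ozirc cxt odq nxba vsgsh neuv jior
Hunk 3: at line 11 remove [vsgsh] add [lec,qdzzo,lhdn] -> 17 lines: idy xai wlgo jtru fjuq zqz turg ngoz ozirc cxt odq nxba lec qdzzo lhdn neuv jior
Hunk 4: at line 1 remove [wlgo,jtru] add [eaecy,ris] -> 17 lines: idy xai eaecy ris fjuq zqz turg ngoz ozirc cxt odq nxba lec qdzzo lhdn neuv jior
Hunk 5: at line 4 remove [zqz,turg,ngoz] add [twcsu] -> 15 lines: idy xai eaecy ris fjuq twcsu ozirc cxt odq nxba lec qdzzo lhdn neuv jior

Answer: idy
xai
eaecy
ris
fjuq
twcsu
ozirc
cxt
odq
nxba
lec
qdzzo
lhdn
neuv
jior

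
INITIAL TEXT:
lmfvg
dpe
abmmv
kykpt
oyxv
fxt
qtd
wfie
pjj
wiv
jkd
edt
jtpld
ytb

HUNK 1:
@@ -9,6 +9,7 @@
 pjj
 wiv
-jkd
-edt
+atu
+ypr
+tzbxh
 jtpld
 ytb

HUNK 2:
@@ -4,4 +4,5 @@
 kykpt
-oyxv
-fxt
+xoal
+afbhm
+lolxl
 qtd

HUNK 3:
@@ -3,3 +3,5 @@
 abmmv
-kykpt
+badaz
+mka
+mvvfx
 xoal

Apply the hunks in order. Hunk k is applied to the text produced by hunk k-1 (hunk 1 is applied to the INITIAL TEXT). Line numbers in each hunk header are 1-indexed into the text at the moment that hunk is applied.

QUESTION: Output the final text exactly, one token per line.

Answer: lmfvg
dpe
abmmv
badaz
mka
mvvfx
xoal
afbhm
lolxl
qtd
wfie
pjj
wiv
atu
ypr
tzbxh
jtpld
ytb

Derivation:
Hunk 1: at line 9 remove [jkd,edt] add [atu,ypr,tzbxh] -> 15 lines: lmfvg dpe abmmv kykpt oyxv fxt qtd wfie pjj wiv atu ypr tzbxh jtpld ytb
Hunk 2: at line 4 remove [oyxv,fxt] add [xoal,afbhm,lolxl] -> 16 lines: lmfvg dpe abmmv kykpt xoal afbhm lolxl qtd wfie pjj wiv atu ypr tzbxh jtpld ytb
Hunk 3: at line 3 remove [kykpt] add [badaz,mka,mvvfx] -> 18 lines: lmfvg dpe abmmv badaz mka mvvfx xoal afbhm lolxl qtd wfie pjj wiv atu ypr tzbxh jtpld ytb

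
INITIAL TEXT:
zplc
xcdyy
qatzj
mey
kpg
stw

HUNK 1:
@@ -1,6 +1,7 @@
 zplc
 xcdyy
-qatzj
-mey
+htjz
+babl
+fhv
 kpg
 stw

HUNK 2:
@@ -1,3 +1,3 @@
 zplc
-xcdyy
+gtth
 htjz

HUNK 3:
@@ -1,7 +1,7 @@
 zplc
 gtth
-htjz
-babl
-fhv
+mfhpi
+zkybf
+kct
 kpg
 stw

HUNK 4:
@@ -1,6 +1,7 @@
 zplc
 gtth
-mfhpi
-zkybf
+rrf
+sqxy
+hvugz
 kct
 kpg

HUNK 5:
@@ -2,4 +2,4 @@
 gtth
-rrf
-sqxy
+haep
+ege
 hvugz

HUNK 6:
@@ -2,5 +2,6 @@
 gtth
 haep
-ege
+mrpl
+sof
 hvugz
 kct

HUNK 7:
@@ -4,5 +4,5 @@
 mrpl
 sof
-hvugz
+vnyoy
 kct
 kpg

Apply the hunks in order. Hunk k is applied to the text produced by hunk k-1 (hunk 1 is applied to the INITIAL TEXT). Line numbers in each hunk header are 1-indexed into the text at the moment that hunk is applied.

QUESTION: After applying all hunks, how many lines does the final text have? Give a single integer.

Hunk 1: at line 1 remove [qatzj,mey] add [htjz,babl,fhv] -> 7 lines: zplc xcdyy htjz babl fhv kpg stw
Hunk 2: at line 1 remove [xcdyy] add [gtth] -> 7 lines: zplc gtth htjz babl fhv kpg stw
Hunk 3: at line 1 remove [htjz,babl,fhv] add [mfhpi,zkybf,kct] -> 7 lines: zplc gtth mfhpi zkybf kct kpg stw
Hunk 4: at line 1 remove [mfhpi,zkybf] add [rrf,sqxy,hvugz] -> 8 lines: zplc gtth rrf sqxy hvugz kct kpg stw
Hunk 5: at line 2 remove [rrf,sqxy] add [haep,ege] -> 8 lines: zplc gtth haep ege hvugz kct kpg stw
Hunk 6: at line 2 remove [ege] add [mrpl,sof] -> 9 lines: zplc gtth haep mrpl sof hvugz kct kpg stw
Hunk 7: at line 4 remove [hvugz] add [vnyoy] -> 9 lines: zplc gtth haep mrpl sof vnyoy kct kpg stw
Final line count: 9

Answer: 9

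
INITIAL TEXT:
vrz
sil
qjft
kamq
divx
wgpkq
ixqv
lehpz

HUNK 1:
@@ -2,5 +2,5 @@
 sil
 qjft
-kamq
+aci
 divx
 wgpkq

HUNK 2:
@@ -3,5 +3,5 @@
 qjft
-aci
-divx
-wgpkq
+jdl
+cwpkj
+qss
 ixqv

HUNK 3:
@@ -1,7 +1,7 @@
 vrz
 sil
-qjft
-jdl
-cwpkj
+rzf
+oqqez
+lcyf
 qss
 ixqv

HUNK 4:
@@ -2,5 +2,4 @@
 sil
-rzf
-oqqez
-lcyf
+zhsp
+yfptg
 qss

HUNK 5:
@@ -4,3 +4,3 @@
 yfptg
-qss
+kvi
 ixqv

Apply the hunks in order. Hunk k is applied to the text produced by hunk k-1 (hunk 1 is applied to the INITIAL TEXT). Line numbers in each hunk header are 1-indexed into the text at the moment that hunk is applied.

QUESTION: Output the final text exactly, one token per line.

Answer: vrz
sil
zhsp
yfptg
kvi
ixqv
lehpz

Derivation:
Hunk 1: at line 2 remove [kamq] add [aci] -> 8 lines: vrz sil qjft aci divx wgpkq ixqv lehpz
Hunk 2: at line 3 remove [aci,divx,wgpkq] add [jdl,cwpkj,qss] -> 8 lines: vrz sil qjft jdl cwpkj qss ixqv lehpz
Hunk 3: at line 1 remove [qjft,jdl,cwpkj] add [rzf,oqqez,lcyf] -> 8 lines: vrz sil rzf oqqez lcyf qss ixqv lehpz
Hunk 4: at line 2 remove [rzf,oqqez,lcyf] add [zhsp,yfptg] -> 7 lines: vrz sil zhsp yfptg qss ixqv lehpz
Hunk 5: at line 4 remove [qss] add [kvi] -> 7 lines: vrz sil zhsp yfptg kvi ixqv lehpz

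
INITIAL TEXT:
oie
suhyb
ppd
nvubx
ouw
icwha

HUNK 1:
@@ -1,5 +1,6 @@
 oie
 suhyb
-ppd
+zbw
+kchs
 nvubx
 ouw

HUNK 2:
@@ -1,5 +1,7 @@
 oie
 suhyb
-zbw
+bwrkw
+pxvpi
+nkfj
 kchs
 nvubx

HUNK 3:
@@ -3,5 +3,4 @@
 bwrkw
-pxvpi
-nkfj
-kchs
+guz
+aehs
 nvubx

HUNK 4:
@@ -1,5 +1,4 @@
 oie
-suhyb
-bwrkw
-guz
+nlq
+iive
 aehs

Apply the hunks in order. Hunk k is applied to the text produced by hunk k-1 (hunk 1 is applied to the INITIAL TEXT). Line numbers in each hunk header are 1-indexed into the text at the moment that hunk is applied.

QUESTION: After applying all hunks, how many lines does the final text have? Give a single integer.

Answer: 7

Derivation:
Hunk 1: at line 1 remove [ppd] add [zbw,kchs] -> 7 lines: oie suhyb zbw kchs nvubx ouw icwha
Hunk 2: at line 1 remove [zbw] add [bwrkw,pxvpi,nkfj] -> 9 lines: oie suhyb bwrkw pxvpi nkfj kchs nvubx ouw icwha
Hunk 3: at line 3 remove [pxvpi,nkfj,kchs] add [guz,aehs] -> 8 lines: oie suhyb bwrkw guz aehs nvubx ouw icwha
Hunk 4: at line 1 remove [suhyb,bwrkw,guz] add [nlq,iive] -> 7 lines: oie nlq iive aehs nvubx ouw icwha
Final line count: 7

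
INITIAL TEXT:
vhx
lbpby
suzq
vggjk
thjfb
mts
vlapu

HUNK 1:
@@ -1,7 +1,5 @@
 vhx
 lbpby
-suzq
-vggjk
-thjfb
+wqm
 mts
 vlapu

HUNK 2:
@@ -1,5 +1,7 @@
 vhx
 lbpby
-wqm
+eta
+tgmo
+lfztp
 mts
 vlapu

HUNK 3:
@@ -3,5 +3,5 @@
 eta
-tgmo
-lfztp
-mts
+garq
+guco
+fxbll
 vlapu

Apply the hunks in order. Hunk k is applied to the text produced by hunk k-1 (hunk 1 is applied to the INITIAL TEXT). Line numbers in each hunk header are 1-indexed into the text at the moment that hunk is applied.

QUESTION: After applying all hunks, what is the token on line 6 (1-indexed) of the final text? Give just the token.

Answer: fxbll

Derivation:
Hunk 1: at line 1 remove [suzq,vggjk,thjfb] add [wqm] -> 5 lines: vhx lbpby wqm mts vlapu
Hunk 2: at line 1 remove [wqm] add [eta,tgmo,lfztp] -> 7 lines: vhx lbpby eta tgmo lfztp mts vlapu
Hunk 3: at line 3 remove [tgmo,lfztp,mts] add [garq,guco,fxbll] -> 7 lines: vhx lbpby eta garq guco fxbll vlapu
Final line 6: fxbll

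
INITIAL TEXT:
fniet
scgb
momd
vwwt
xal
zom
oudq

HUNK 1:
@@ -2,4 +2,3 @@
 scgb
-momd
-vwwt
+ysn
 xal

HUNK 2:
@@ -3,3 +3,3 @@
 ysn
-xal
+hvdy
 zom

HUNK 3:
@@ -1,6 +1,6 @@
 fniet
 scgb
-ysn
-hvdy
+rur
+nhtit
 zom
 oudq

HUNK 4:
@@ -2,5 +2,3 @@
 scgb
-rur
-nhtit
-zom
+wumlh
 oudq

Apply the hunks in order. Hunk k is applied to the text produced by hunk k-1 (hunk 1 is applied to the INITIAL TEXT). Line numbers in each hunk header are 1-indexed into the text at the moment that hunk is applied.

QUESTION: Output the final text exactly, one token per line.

Hunk 1: at line 2 remove [momd,vwwt] add [ysn] -> 6 lines: fniet scgb ysn xal zom oudq
Hunk 2: at line 3 remove [xal] add [hvdy] -> 6 lines: fniet scgb ysn hvdy zom oudq
Hunk 3: at line 1 remove [ysn,hvdy] add [rur,nhtit] -> 6 lines: fniet scgb rur nhtit zom oudq
Hunk 4: at line 2 remove [rur,nhtit,zom] add [wumlh] -> 4 lines: fniet scgb wumlh oudq

Answer: fniet
scgb
wumlh
oudq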